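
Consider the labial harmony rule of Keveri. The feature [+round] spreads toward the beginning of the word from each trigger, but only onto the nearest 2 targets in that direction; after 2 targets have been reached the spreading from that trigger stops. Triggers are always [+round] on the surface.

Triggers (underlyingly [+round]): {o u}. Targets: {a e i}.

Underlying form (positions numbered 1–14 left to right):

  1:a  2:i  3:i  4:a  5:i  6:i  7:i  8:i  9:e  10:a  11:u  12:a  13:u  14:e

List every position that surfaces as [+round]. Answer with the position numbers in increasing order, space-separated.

9 10 11 12 13

From /u/ at 11 leftward: 10 /a/ → [+round]; 9 /e/ → [+round]; bound reached.
From /u/ at 13 leftward: 12 /a/ → [+round]; 11 /u/ is itself a trigger — this domain ends here.
Targets with no active source: positions 1 2 3 4 5 6 7 8 14 stay [-round].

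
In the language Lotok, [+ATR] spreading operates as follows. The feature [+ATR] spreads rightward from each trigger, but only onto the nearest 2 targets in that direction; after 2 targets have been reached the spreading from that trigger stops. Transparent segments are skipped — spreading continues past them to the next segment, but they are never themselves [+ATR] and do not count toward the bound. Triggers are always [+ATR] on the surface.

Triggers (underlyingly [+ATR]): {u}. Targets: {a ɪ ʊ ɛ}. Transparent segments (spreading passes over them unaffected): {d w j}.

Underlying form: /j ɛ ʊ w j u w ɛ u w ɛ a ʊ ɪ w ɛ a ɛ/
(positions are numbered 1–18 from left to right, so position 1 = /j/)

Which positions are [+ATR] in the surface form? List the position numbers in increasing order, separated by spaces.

6 8 9 11 12

From /u/ at 6 rightward: 7 /w/ transparent; 8 /ɛ/ → [+ATR]; 9 /u/ is itself a trigger — this domain ends here.
From /u/ at 9 rightward: 10 /w/ transparent; 11 /ɛ/ → [+ATR]; 12 /a/ → [+ATR]; bound reached.
Targets with no active source: positions 2 3 13 14 16 17 18 stay [-ATR].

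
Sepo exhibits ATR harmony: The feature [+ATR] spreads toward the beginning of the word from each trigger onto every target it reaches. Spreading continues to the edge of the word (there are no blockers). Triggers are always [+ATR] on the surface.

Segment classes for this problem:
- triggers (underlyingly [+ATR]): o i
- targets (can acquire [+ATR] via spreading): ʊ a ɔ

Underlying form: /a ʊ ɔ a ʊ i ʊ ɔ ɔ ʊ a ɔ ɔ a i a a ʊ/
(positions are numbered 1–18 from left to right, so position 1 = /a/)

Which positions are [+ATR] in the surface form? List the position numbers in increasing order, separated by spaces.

From /i/ at 6 leftward: 5 /ʊ/ → [+ATR]; 4 /a/ → [+ATR]; 3 /ɔ/ → [+ATR]; 2 /ʊ/ → [+ATR]; 1 /a/ → [+ATR]; word edge.
From /i/ at 15 leftward: 14 /a/ → [+ATR]; 13 /ɔ/ → [+ATR]; 12 /ɔ/ → [+ATR]; 11 /a/ → [+ATR]; 10 /ʊ/ → [+ATR]; 9 /ɔ/ → [+ATR]; 8 /ɔ/ → [+ATR]; 7 /ʊ/ → [+ATR]; 6 /i/ is itself a trigger — this domain ends here.
Targets with no active source: positions 16 17 18 stay [-ATR].

1 2 3 4 5 6 7 8 9 10 11 12 13 14 15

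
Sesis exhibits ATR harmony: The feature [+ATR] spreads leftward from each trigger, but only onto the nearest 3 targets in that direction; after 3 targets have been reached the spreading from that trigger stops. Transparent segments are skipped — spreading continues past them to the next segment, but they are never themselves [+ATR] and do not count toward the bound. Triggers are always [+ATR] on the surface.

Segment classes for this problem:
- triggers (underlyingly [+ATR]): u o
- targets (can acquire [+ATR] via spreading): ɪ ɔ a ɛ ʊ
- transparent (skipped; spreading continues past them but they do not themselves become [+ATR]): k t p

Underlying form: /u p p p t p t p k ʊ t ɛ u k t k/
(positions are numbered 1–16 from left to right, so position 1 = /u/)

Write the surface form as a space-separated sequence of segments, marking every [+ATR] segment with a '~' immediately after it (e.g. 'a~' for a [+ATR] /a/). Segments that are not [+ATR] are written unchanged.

From /u/ at 1 leftward: word edge.
From /u/ at 13 leftward: 12 /ɛ/ → [+ATR]; 11 /t/ transparent; 10 /ʊ/ → [+ATR]; 9 /k/ transparent; 8 /p/ transparent; 7 /t/ transparent; 6 /p/ transparent; 5 /t/ transparent; 4 /p/ transparent; 3 /p/ transparent; 2 /p/ transparent; 1 /u/ is itself a trigger — this domain ends here.
[+ATR] positions on the surface: 1 10 12 13.

u~ p p p t p t p k ʊ~ t ɛ~ u~ k t k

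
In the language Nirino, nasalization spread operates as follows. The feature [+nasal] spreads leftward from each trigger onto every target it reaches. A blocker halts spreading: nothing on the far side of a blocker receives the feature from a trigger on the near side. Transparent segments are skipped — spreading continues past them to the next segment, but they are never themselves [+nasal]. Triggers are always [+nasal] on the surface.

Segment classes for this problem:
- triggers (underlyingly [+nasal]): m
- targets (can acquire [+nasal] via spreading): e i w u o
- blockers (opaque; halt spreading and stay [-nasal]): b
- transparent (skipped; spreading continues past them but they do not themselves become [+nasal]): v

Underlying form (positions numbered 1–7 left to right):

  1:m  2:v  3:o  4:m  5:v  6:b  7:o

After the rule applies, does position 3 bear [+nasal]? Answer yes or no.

From /m/ at 1 leftward: word edge.
From /m/ at 4 leftward: 3 /o/ → [+nasal]; 2 /v/ transparent; 1 /m/ is itself a trigger — this domain ends here.
Target with no active source: position 7 stays [-nasal].
[+nasal] positions on the surface: 1 3 4.

yes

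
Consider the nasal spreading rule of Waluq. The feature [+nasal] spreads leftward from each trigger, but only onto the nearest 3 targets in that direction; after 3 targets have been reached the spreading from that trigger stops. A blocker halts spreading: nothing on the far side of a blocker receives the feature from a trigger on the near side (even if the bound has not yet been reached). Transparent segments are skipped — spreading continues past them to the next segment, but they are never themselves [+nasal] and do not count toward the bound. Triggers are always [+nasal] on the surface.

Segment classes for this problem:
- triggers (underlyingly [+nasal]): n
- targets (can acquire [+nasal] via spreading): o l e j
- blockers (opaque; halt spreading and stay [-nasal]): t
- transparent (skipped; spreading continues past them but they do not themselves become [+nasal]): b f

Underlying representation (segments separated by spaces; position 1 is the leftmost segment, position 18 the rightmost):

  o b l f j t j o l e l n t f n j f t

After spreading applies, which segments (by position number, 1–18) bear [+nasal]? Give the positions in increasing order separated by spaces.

9 10 11 12 15

From /n/ at 12 leftward: 11 /l/ → [+nasal]; 10 /e/ → [+nasal]; 9 /l/ → [+nasal]; bound reached.
From /n/ at 15 leftward: 14 /f/ transparent; 13 /t/ blocks.
Targets with no active source: positions 1 3 5 7 8 16 stay [-nasal].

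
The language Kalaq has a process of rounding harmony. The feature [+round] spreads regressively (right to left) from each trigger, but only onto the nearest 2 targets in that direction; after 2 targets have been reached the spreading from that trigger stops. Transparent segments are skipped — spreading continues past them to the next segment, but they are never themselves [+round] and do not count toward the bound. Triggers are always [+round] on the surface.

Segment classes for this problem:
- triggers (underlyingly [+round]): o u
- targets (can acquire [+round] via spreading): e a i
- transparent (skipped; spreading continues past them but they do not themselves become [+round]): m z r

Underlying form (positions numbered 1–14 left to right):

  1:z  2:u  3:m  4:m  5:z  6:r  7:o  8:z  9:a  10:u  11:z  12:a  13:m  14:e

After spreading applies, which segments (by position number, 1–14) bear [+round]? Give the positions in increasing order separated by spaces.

2 7 9 10

From /u/ at 2 leftward: 1 /z/ transparent; word edge.
From /o/ at 7 leftward: 6 /r/ transparent; 5 /z/ transparent; 4 /m/ transparent; 3 /m/ transparent; 2 /u/ is itself a trigger — this domain ends here.
From /u/ at 10 leftward: 9 /a/ → [+round]; 8 /z/ transparent; 7 /o/ is itself a trigger — this domain ends here.
Targets with no active source: positions 12 14 stay [-round].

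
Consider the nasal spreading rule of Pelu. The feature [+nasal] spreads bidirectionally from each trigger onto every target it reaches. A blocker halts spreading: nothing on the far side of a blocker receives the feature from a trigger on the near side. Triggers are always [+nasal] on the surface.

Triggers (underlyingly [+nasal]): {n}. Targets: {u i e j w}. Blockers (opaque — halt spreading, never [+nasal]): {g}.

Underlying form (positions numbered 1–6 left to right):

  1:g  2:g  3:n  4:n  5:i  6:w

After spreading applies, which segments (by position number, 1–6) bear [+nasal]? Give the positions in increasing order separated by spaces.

3 4 5 6

From /n/ at 3 rightward: 4 /n/ is itself a trigger — this domain ends here.
From /n/ at 3 leftward: 2 /g/ blocks.
From /n/ at 4 rightward: 5 /i/ → [+nasal]; 6 /w/ → [+nasal]; word edge.
From /n/ at 4 leftward: 3 /n/ is itself a trigger — this domain ends here.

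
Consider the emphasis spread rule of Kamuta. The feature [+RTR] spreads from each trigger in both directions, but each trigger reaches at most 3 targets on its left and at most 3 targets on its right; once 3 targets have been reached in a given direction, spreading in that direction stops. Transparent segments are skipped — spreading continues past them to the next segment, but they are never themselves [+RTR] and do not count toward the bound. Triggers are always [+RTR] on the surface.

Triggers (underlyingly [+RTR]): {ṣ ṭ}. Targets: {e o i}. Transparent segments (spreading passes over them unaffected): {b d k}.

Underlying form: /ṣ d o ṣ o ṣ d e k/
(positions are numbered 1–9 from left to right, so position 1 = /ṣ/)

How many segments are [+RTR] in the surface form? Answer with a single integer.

From /ṣ/ at 1 rightward: 2 /d/ transparent; 3 /o/ → [+RTR]; 4 /ṣ/ is itself a trigger — this domain ends here.
From /ṣ/ at 1 leftward: word edge.
From /ṣ/ at 4 rightward: 5 /o/ → [+RTR]; 6 /ṣ/ is itself a trigger — this domain ends here.
From /ṣ/ at 4 leftward: 3 /o/ → [+RTR]; 2 /d/ transparent; 1 /ṣ/ is itself a trigger — this domain ends here.
From /ṣ/ at 6 rightward: 7 /d/ transparent; 8 /e/ → [+RTR]; 9 /k/ transparent; word edge.
From /ṣ/ at 6 leftward: 5 /o/ → [+RTR]; 4 /ṣ/ is itself a trigger — this domain ends here.
[+RTR] positions on the surface: 1 3 4 5 6 8.

6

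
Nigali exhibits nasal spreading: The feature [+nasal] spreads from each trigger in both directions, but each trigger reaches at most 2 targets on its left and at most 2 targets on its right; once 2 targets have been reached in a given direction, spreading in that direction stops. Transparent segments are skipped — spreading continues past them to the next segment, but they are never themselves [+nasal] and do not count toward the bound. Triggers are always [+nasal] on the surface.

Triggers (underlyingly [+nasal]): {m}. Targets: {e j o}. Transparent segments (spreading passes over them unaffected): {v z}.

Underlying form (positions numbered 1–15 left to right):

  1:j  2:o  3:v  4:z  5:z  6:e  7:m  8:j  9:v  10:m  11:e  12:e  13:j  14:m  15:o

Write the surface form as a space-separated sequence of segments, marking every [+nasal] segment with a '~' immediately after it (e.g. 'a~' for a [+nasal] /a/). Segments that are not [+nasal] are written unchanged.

j o~ v z z e~ m~ j~ v m~ e~ e~ j~ m~ o~

From /m/ at 7 rightward: 8 /j/ → [+nasal]; 9 /v/ transparent; 10 /m/ is itself a trigger — this domain ends here.
From /m/ at 7 leftward: 6 /e/ → [+nasal]; 5 /z/ transparent; 4 /z/ transparent; 3 /v/ transparent; 2 /o/ → [+nasal]; bound reached.
From /m/ at 10 rightward: 11 /e/ → [+nasal]; 12 /e/ → [+nasal]; bound reached.
From /m/ at 10 leftward: 9 /v/ transparent; 8 /j/ → [+nasal]; 7 /m/ is itself a trigger — this domain ends here.
From /m/ at 14 rightward: 15 /o/ → [+nasal]; word edge.
From /m/ at 14 leftward: 13 /j/ → [+nasal]; 12 /e/ → [+nasal]; bound reached.
Target with no active source: position 1 stays [-nasal].
[+nasal] positions on the surface: 2 6 7 8 10 11 12 13 14 15.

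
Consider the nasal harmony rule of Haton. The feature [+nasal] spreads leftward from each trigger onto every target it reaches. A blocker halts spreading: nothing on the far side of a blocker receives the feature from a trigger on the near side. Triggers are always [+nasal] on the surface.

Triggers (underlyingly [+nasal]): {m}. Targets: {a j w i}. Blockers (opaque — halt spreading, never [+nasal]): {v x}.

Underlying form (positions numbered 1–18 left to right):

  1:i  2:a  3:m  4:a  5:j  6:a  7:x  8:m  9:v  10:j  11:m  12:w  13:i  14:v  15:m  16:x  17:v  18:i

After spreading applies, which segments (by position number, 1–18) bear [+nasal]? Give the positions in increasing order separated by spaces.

From /m/ at 3 leftward: 2 /a/ → [+nasal]; 1 /i/ → [+nasal]; word edge.
From /m/ at 8 leftward: 7 /x/ blocks.
From /m/ at 11 leftward: 10 /j/ → [+nasal]; 9 /v/ blocks.
From /m/ at 15 leftward: 14 /v/ blocks.
Targets with no active source: positions 4 5 6 12 13 18 stay [-nasal].

1 2 3 8 10 11 15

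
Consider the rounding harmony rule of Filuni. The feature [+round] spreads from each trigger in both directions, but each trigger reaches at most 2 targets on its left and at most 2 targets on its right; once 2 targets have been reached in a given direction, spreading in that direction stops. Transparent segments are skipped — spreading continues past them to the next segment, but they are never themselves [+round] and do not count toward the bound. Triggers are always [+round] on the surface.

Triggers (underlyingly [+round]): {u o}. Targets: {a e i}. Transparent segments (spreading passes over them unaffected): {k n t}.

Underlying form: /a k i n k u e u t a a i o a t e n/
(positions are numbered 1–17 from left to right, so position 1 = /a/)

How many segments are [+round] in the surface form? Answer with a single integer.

From /u/ at 6 rightward: 7 /e/ → [+round]; 8 /u/ is itself a trigger — this domain ends here.
From /u/ at 6 leftward: 5 /k/ transparent; 4 /n/ transparent; 3 /i/ → [+round]; 2 /k/ transparent; 1 /a/ → [+round]; bound reached.
From /u/ at 8 rightward: 9 /t/ transparent; 10 /a/ → [+round]; 11 /a/ → [+round]; bound reached.
From /u/ at 8 leftward: 7 /e/ → [+round]; 6 /u/ is itself a trigger — this domain ends here.
From /o/ at 13 rightward: 14 /a/ → [+round]; 15 /t/ transparent; 16 /e/ → [+round]; bound reached.
From /o/ at 13 leftward: 12 /i/ → [+round]; 11 /a/ → [+round]; bound reached.
[+round] positions on the surface: 1 3 6 7 8 10 11 12 13 14 16.

11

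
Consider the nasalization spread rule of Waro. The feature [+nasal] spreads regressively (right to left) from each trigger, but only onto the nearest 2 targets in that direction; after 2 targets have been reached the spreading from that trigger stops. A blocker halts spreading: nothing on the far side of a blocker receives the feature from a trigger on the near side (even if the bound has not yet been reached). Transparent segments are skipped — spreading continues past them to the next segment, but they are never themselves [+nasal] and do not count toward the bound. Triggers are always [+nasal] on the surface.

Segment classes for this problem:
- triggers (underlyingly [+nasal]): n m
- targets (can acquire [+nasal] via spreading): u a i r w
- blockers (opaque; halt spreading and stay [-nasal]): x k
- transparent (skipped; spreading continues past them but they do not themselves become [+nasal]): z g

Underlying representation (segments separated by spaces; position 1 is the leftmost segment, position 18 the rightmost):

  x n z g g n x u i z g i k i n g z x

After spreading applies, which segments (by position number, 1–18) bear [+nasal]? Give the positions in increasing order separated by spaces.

2 6 14 15

From /n/ at 2 leftward: 1 /x/ blocks.
From /n/ at 6 leftward: 5 /g/ transparent; 4 /g/ transparent; 3 /z/ transparent; 2 /n/ is itself a trigger — this domain ends here.
From /n/ at 15 leftward: 14 /i/ → [+nasal]; 13 /k/ blocks.
Targets with no active source: positions 8 9 12 stay [-nasal].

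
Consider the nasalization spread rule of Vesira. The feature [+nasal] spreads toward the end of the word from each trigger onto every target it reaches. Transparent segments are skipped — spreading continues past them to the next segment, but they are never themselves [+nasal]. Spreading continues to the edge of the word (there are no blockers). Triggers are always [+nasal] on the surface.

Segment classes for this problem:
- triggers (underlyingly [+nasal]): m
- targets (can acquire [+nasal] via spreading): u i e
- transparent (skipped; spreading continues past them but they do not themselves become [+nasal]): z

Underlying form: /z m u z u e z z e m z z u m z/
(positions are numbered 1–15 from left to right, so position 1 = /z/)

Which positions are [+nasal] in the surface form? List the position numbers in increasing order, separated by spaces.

From /m/ at 2 rightward: 3 /u/ → [+nasal]; 4 /z/ transparent; 5 /u/ → [+nasal]; 6 /e/ → [+nasal]; 7 /z/ transparent; 8 /z/ transparent; 9 /e/ → [+nasal]; 10 /m/ is itself a trigger — this domain ends here.
From /m/ at 10 rightward: 11 /z/ transparent; 12 /z/ transparent; 13 /u/ → [+nasal]; 14 /m/ is itself a trigger — this domain ends here.
From /m/ at 14 rightward: 15 /z/ transparent; word edge.

2 3 5 6 9 10 13 14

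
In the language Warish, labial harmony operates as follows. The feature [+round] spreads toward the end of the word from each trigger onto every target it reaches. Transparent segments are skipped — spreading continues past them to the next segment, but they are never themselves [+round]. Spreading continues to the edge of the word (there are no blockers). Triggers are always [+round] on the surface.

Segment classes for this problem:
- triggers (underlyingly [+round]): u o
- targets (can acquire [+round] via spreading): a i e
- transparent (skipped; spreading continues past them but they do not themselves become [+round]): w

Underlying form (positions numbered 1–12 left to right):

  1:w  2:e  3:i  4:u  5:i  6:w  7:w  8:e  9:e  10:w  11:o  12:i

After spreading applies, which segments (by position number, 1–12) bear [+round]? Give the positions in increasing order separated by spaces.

From /u/ at 4 rightward: 5 /i/ → [+round]; 6 /w/ transparent; 7 /w/ transparent; 8 /e/ → [+round]; 9 /e/ → [+round]; 10 /w/ transparent; 11 /o/ is itself a trigger — this domain ends here.
From /o/ at 11 rightward: 12 /i/ → [+round]; word edge.
Targets with no active source: positions 2 3 stay [-round].

4 5 8 9 11 12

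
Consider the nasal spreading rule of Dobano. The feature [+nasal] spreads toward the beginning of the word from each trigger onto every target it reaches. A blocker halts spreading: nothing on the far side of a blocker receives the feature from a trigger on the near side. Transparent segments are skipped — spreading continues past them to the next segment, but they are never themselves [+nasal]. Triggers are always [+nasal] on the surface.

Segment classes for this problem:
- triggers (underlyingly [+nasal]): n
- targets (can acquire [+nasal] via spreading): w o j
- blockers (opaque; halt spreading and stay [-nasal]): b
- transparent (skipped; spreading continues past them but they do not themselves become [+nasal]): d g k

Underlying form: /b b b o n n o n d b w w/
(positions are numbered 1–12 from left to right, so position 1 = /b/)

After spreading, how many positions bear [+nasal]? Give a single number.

From /n/ at 5 leftward: 4 /o/ → [+nasal]; 3 /b/ blocks.
From /n/ at 6 leftward: 5 /n/ is itself a trigger — this domain ends here.
From /n/ at 8 leftward: 7 /o/ → [+nasal]; 6 /n/ is itself a trigger — this domain ends here.
Targets with no active source: positions 11 12 stay [-nasal].
[+nasal] positions on the surface: 4 5 6 7 8.

5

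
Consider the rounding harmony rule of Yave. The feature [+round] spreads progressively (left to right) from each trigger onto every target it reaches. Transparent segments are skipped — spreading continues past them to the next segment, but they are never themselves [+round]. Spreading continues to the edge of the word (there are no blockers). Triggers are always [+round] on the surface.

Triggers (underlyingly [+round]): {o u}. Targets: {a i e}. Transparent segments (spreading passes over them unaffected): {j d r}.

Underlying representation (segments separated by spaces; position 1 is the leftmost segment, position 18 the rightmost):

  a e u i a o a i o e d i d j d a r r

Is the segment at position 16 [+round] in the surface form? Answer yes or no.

yes

From /u/ at 3 rightward: 4 /i/ → [+round]; 5 /a/ → [+round]; 6 /o/ is itself a trigger — this domain ends here.
From /o/ at 6 rightward: 7 /a/ → [+round]; 8 /i/ → [+round]; 9 /o/ is itself a trigger — this domain ends here.
From /o/ at 9 rightward: 10 /e/ → [+round]; 11 /d/ transparent; 12 /i/ → [+round]; 13 /d/ transparent; 14 /j/ transparent; 15 /d/ transparent; 16 /a/ → [+round]; 17 /r/ transparent; 18 /r/ transparent; word edge.
Targets with no active source: positions 1 2 stay [-round].
[+round] positions on the surface: 3 4 5 6 7 8 9 10 12 16.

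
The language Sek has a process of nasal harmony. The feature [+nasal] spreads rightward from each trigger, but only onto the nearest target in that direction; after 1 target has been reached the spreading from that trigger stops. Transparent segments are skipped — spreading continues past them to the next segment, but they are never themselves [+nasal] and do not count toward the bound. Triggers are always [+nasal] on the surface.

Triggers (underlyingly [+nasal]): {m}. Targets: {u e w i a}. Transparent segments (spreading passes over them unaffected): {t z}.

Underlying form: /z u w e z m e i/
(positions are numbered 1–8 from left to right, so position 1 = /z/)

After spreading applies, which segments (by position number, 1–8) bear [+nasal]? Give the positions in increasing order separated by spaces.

From /m/ at 6 rightward: 7 /e/ → [+nasal]; bound reached.
Targets with no active source: positions 2 3 4 8 stay [-nasal].

6 7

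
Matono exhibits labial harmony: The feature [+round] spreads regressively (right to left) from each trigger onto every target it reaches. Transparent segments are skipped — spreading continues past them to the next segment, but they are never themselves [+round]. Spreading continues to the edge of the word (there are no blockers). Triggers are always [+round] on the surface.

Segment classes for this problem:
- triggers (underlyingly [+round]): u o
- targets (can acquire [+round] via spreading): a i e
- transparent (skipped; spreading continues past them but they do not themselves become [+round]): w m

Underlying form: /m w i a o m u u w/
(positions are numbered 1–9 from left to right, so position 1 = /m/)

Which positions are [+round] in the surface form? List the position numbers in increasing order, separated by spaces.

From /o/ at 5 leftward: 4 /a/ → [+round]; 3 /i/ → [+round]; 2 /w/ transparent; 1 /m/ transparent; word edge.
From /u/ at 7 leftward: 6 /m/ transparent; 5 /o/ is itself a trigger — this domain ends here.
From /u/ at 8 leftward: 7 /u/ is itself a trigger — this domain ends here.

3 4 5 7 8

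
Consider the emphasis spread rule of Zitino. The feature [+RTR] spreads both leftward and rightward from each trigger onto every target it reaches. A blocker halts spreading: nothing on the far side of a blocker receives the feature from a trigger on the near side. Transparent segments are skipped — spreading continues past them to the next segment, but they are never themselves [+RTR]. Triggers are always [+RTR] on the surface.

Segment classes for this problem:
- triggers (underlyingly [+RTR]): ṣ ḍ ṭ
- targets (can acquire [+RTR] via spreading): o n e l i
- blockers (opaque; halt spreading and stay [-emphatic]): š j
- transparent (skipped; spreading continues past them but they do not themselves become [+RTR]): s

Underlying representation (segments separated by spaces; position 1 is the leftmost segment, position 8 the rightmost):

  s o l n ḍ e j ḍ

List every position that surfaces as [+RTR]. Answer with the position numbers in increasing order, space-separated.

From /ḍ/ at 5 rightward: 6 /e/ → [+RTR]; 7 /j/ blocks.
From /ḍ/ at 5 leftward: 4 /n/ → [+RTR]; 3 /l/ → [+RTR]; 2 /o/ → [+RTR]; 1 /s/ transparent; word edge.
From /ḍ/ at 8 rightward: word edge.
From /ḍ/ at 8 leftward: 7 /j/ blocks.

2 3 4 5 6 8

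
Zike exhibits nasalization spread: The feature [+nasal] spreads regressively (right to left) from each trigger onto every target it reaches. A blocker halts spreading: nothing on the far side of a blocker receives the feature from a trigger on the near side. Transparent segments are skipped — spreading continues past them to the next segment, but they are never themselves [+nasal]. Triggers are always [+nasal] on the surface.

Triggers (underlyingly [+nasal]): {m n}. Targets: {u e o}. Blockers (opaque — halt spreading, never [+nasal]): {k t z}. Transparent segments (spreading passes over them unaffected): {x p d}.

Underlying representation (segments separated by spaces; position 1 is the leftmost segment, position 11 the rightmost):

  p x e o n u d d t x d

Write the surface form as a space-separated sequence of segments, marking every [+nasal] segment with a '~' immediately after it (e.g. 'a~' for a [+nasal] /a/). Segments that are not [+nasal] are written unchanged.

p x e~ o~ n~ u d d t x d

From /n/ at 5 leftward: 4 /o/ → [+nasal]; 3 /e/ → [+nasal]; 2 /x/ transparent; 1 /p/ transparent; word edge.
Target with no active source: position 6 stays [-nasal].
[+nasal] positions on the surface: 3 4 5.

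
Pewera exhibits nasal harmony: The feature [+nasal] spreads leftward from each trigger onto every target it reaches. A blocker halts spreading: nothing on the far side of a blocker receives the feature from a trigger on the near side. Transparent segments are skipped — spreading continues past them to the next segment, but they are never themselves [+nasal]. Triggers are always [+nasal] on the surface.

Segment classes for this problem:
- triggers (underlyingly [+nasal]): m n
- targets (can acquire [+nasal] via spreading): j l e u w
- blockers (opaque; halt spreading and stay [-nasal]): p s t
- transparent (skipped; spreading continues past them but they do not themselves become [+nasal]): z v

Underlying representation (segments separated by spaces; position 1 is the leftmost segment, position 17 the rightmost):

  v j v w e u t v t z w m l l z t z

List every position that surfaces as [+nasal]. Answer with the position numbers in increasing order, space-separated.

11 12

From /m/ at 12 leftward: 11 /w/ → [+nasal]; 10 /z/ transparent; 9 /t/ blocks.
Targets with no active source: positions 2 4 5 6 13 14 stay [-nasal].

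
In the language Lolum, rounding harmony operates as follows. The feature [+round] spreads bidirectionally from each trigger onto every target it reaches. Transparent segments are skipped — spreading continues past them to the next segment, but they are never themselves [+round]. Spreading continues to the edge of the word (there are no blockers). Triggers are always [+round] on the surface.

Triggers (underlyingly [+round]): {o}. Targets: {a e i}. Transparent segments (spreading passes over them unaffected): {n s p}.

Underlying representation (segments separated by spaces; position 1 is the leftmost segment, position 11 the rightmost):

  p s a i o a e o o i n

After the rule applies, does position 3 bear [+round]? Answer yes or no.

yes

From /o/ at 5 rightward: 6 /a/ → [+round]; 7 /e/ → [+round]; 8 /o/ is itself a trigger — this domain ends here.
From /o/ at 5 leftward: 4 /i/ → [+round]; 3 /a/ → [+round]; 2 /s/ transparent; 1 /p/ transparent; word edge.
From /o/ at 8 rightward: 9 /o/ is itself a trigger — this domain ends here.
From /o/ at 8 leftward: 7 /e/ → [+round]; 6 /a/ → [+round]; 5 /o/ is itself a trigger — this domain ends here.
From /o/ at 9 rightward: 10 /i/ → [+round]; 11 /n/ transparent; word edge.
From /o/ at 9 leftward: 8 /o/ is itself a trigger — this domain ends here.
[+round] positions on the surface: 3 4 5 6 7 8 9 10.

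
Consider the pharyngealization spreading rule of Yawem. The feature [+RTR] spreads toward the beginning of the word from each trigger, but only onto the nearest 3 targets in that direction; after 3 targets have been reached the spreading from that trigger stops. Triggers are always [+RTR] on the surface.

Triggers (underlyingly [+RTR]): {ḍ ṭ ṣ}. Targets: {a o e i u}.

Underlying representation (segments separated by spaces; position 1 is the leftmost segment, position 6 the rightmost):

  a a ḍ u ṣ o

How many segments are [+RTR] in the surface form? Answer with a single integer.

5

From /ḍ/ at 3 leftward: 2 /a/ → [+RTR]; 1 /a/ → [+RTR]; word edge.
From /ṣ/ at 5 leftward: 4 /u/ → [+RTR]; 3 /ḍ/ is itself a trigger — this domain ends here.
Target with no active source: position 6 stays [-emphatic].
[+RTR] positions on the surface: 1 2 3 4 5.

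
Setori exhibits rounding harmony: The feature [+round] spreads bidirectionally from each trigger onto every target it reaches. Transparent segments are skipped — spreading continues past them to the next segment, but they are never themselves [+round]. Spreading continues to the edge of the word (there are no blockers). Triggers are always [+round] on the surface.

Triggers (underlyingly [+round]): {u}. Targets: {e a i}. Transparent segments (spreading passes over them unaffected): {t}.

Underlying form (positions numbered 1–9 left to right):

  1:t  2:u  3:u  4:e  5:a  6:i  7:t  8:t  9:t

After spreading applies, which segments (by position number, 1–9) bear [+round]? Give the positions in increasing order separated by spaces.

2 3 4 5 6

From /u/ at 2 rightward: 3 /u/ is itself a trigger — this domain ends here.
From /u/ at 2 leftward: 1 /t/ transparent; word edge.
From /u/ at 3 rightward: 4 /e/ → [+round]; 5 /a/ → [+round]; 6 /i/ → [+round]; 7 /t/ transparent; 8 /t/ transparent; 9 /t/ transparent; word edge.
From /u/ at 3 leftward: 2 /u/ is itself a trigger — this domain ends here.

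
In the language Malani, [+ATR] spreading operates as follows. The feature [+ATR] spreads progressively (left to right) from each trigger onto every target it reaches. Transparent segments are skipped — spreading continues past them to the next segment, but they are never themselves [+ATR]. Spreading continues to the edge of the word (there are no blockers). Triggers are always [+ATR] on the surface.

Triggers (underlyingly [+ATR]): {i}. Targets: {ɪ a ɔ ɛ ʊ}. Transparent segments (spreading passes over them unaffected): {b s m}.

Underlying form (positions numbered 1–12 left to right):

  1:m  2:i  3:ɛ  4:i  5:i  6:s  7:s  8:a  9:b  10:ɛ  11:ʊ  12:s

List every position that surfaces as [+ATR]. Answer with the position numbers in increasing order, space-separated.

From /i/ at 2 rightward: 3 /ɛ/ → [+ATR]; 4 /i/ is itself a trigger — this domain ends here.
From /i/ at 4 rightward: 5 /i/ is itself a trigger — this domain ends here.
From /i/ at 5 rightward: 6 /s/ transparent; 7 /s/ transparent; 8 /a/ → [+ATR]; 9 /b/ transparent; 10 /ɛ/ → [+ATR]; 11 /ʊ/ → [+ATR]; 12 /s/ transparent; word edge.

2 3 4 5 8 10 11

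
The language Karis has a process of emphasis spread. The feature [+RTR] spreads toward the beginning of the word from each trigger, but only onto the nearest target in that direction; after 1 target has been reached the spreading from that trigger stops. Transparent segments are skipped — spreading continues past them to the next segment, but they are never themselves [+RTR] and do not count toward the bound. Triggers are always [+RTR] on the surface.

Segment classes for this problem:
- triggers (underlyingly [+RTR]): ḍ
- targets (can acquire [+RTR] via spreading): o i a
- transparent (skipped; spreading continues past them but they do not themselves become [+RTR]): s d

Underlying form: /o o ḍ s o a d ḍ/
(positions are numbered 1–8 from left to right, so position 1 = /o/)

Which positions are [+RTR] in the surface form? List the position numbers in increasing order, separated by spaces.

2 3 6 8

From /ḍ/ at 3 leftward: 2 /o/ → [+RTR]; bound reached.
From /ḍ/ at 8 leftward: 7 /d/ transparent; 6 /a/ → [+RTR]; bound reached.
Targets with no active source: positions 1 5 stay [-emphatic].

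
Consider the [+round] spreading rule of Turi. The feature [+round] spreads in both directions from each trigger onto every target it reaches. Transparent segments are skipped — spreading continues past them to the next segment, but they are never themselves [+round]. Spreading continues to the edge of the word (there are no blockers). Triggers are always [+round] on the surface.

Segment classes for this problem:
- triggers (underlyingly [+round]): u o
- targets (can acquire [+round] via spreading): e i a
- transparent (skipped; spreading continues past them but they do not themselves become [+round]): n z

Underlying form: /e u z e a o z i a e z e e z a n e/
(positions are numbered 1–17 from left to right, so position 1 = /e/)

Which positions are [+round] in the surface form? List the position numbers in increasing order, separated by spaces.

1 2 4 5 6 8 9 10 12 13 15 17

From /u/ at 2 rightward: 3 /z/ transparent; 4 /e/ → [+round]; 5 /a/ → [+round]; 6 /o/ is itself a trigger — this domain ends here.
From /u/ at 2 leftward: 1 /e/ → [+round]; word edge.
From /o/ at 6 rightward: 7 /z/ transparent; 8 /i/ → [+round]; 9 /a/ → [+round]; 10 /e/ → [+round]; 11 /z/ transparent; 12 /e/ → [+round]; 13 /e/ → [+round]; 14 /z/ transparent; 15 /a/ → [+round]; 16 /n/ transparent; 17 /e/ → [+round]; word edge.
From /o/ at 6 leftward: 5 /a/ → [+round]; 4 /e/ → [+round]; 3 /z/ transparent; 2 /u/ is itself a trigger — this domain ends here.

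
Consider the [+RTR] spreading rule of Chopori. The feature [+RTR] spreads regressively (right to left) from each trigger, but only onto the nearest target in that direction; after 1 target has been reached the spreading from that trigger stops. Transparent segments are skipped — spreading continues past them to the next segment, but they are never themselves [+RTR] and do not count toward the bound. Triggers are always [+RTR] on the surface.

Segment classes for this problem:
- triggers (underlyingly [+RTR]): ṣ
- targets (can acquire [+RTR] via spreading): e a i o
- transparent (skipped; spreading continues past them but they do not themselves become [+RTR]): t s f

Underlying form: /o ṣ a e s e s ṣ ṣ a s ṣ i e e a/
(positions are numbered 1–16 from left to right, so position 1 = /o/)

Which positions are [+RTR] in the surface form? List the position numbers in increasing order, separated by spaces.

From /ṣ/ at 2 leftward: 1 /o/ → [+RTR]; bound reached.
From /ṣ/ at 8 leftward: 7 /s/ transparent; 6 /e/ → [+RTR]; bound reached.
From /ṣ/ at 9 leftward: 8 /ṣ/ is itself a trigger — this domain ends here.
From /ṣ/ at 12 leftward: 11 /s/ transparent; 10 /a/ → [+RTR]; bound reached.
Targets with no active source: positions 3 4 13 14 15 16 stay [-emphatic].

1 2 6 8 9 10 12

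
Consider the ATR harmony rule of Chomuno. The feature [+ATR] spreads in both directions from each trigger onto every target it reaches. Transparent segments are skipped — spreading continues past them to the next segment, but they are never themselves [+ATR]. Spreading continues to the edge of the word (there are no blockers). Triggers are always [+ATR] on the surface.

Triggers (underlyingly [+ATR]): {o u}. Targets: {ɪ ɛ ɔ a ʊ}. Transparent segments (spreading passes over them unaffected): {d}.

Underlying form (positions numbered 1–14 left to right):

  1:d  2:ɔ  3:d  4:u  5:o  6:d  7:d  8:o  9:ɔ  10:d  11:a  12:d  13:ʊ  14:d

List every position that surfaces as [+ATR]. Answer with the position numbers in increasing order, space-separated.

2 4 5 8 9 11 13

From /u/ at 4 rightward: 5 /o/ is itself a trigger — this domain ends here.
From /u/ at 4 leftward: 3 /d/ transparent; 2 /ɔ/ → [+ATR]; 1 /d/ transparent; word edge.
From /o/ at 5 rightward: 6 /d/ transparent; 7 /d/ transparent; 8 /o/ is itself a trigger — this domain ends here.
From /o/ at 5 leftward: 4 /u/ is itself a trigger — this domain ends here.
From /o/ at 8 rightward: 9 /ɔ/ → [+ATR]; 10 /d/ transparent; 11 /a/ → [+ATR]; 12 /d/ transparent; 13 /ʊ/ → [+ATR]; 14 /d/ transparent; word edge.
From /o/ at 8 leftward: 7 /d/ transparent; 6 /d/ transparent; 5 /o/ is itself a trigger — this domain ends here.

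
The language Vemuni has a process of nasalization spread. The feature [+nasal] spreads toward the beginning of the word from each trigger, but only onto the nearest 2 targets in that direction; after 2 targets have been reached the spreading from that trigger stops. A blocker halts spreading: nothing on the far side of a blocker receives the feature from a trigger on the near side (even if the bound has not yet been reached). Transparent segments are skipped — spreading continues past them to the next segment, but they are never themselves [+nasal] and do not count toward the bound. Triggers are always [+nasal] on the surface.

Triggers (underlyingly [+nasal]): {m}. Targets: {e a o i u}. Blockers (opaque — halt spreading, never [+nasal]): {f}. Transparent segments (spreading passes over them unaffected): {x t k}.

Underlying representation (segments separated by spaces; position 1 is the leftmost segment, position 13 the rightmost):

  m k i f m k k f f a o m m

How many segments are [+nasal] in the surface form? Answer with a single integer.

6

From /m/ at 1 leftward: word edge.
From /m/ at 5 leftward: 4 /f/ blocks.
From /m/ at 12 leftward: 11 /o/ → [+nasal]; 10 /a/ → [+nasal]; bound reached.
From /m/ at 13 leftward: 12 /m/ is itself a trigger — this domain ends here.
Target with no active source: position 3 stays [-nasal].
[+nasal] positions on the surface: 1 5 10 11 12 13.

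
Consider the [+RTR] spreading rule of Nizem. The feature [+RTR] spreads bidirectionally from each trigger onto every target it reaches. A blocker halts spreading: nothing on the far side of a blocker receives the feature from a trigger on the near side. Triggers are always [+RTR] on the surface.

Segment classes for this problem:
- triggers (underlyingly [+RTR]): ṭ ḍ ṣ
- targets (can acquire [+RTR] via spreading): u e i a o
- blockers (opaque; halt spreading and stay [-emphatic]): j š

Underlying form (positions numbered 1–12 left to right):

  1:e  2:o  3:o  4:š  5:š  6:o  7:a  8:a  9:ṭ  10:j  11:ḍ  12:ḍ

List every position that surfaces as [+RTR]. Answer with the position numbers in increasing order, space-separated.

From /ṭ/ at 9 rightward: 10 /j/ blocks.
From /ṭ/ at 9 leftward: 8 /a/ → [+RTR]; 7 /a/ → [+RTR]; 6 /o/ → [+RTR]; 5 /š/ blocks.
From /ḍ/ at 11 rightward: 12 /ḍ/ is itself a trigger — this domain ends here.
From /ḍ/ at 11 leftward: 10 /j/ blocks.
From /ḍ/ at 12 rightward: word edge.
From /ḍ/ at 12 leftward: 11 /ḍ/ is itself a trigger — this domain ends here.
Targets with no active source: positions 1 2 3 stay [-emphatic].

6 7 8 9 11 12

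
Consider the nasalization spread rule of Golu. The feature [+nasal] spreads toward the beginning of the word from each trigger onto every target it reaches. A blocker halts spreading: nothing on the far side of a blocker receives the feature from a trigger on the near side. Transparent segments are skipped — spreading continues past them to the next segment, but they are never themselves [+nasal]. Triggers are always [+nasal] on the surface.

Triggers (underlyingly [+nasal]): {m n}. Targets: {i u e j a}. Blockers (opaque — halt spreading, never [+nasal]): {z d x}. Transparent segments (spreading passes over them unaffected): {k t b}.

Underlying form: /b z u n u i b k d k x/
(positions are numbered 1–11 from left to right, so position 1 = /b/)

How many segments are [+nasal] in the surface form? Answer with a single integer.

From /n/ at 4 leftward: 3 /u/ → [+nasal]; 2 /z/ blocks.
Targets with no active source: positions 5 6 stay [-nasal].
[+nasal] positions on the surface: 3 4.

2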